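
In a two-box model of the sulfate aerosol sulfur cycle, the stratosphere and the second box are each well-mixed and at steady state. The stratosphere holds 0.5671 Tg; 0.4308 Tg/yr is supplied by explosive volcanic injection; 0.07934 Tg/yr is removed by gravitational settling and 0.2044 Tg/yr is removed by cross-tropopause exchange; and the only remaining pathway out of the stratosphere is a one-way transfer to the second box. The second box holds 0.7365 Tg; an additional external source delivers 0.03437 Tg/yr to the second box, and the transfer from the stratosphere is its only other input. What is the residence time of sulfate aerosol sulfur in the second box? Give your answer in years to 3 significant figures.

4.06 yr

Balance the stratosphere: ΣF_in = 0.43080 Tg/yr.
Transfer to the second box = ΣF_in − (0.07934 + 0.2044) = 0.14706 Tg/yr.
Total input to the second box = 0.14706 + 0.03437 = 0.18143 Tg/yr; at steady state this equals its total output.
τ = M / F = 0.7365 / 0.18143 = 4.059 yr.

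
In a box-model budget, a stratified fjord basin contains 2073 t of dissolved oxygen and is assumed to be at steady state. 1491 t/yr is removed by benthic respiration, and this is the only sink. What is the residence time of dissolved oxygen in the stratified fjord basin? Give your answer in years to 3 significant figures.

1.39 yr

τ = M / F = 2073 / 1491 = 1.390 yr.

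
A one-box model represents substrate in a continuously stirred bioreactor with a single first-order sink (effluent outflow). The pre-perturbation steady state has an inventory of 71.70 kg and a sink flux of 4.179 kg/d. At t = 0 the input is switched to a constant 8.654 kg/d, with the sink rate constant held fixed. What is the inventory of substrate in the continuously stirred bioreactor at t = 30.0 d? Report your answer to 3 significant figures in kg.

135 kg

The sink rate constant is k = F₀/M₀ = 4.179/71.70 = 0.05828 d⁻¹.
Solving dM/dt = F₁ − kM with M(0) = M₀ gives M(t) = F₁/k + (M₀ − F₁/k)·e^(−kt).
F₁/k = 8.654/0.05828 = 148.48 kg; kt = 0.05828 × 30.0 = 1.749, e^(−kt) = 0.1740.
M(30.0) = 148.48 + (71.70 − 148.48) × 0.1740 = 148.48 − 13.36 = 135.12 kg.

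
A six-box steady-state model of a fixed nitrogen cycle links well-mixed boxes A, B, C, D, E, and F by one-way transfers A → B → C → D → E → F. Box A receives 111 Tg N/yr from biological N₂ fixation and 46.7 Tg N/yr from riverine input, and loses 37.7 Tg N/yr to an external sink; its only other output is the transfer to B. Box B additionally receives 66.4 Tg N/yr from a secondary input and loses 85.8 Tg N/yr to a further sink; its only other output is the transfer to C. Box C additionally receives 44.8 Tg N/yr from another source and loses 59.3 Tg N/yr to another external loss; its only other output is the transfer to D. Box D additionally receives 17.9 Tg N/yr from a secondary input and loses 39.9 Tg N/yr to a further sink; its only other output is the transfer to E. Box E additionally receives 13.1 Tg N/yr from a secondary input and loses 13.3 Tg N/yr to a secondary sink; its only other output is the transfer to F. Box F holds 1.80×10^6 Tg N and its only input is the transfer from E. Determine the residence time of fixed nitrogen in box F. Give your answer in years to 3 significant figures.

28200 yr

Box A: F(A→B) = (111 + 46.7) − 37.7 = 120.00 Tg N/yr.
Box B: F(B→C) = (120.00 + 66.4) − 85.8 = 100.60 Tg N/yr.
Box C: F(C→D) = (100.60 + 44.8) − 59.3 = 86.100 Tg N/yr.
Box D: F(D→E) = (86.100 + 17.9) − 39.9 = 64.100 Tg N/yr.
Box E: F(E→F) = (64.100 + 13.1) − 13.3 = 63.900 Tg N/yr.
Box F throughput = its input = 63.900 Tg N/yr; τ = 1.80×10^6 / 63.900 = 28170 yr.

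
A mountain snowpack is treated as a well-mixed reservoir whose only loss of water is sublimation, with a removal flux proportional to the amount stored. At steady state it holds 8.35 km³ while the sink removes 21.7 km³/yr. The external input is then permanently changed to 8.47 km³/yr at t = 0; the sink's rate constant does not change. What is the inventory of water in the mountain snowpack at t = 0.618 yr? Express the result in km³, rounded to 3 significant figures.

4.28 km³

Residence time τ = M₀/F₀ = 0.3848 yr. The eventual steady state is M_∞ = M₀·(F₁/F₀) = 8.35 × 8.47/21.7 = 3.2592 km³.
The anomaly ΔM(t) = M(t) − M_∞ decays as ΔM₀·e^(−t/τ) with ΔM₀ = 8.35 − 3.2592 = 5.091 km³.
At t = 0.618 yr, e^(−t/τ) = e^(−1.606) = 0.2007, so ΔM = 1.022 km³ and M = 3.2592 + 1.022 = 4.2808 km³.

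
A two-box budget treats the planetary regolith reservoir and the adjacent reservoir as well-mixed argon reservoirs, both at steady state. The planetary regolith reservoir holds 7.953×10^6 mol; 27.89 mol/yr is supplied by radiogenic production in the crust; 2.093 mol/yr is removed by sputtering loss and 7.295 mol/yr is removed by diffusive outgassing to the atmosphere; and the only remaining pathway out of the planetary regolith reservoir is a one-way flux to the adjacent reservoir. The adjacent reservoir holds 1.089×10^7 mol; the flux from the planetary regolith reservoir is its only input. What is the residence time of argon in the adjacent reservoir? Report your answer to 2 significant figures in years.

590000 yr

Balance the planetary regolith reservoir: ΣF_in = 27.890 mol/yr.
Flux to the adjacent reservoir = ΣF_in − (2.093 + 7.295) = 18.502 mol/yr.
At steady state the output of the adjacent reservoir equals its input, 18.502 mol/yr.
τ = M / F = 1.089×10^7 / 18.502 = 588600 yr.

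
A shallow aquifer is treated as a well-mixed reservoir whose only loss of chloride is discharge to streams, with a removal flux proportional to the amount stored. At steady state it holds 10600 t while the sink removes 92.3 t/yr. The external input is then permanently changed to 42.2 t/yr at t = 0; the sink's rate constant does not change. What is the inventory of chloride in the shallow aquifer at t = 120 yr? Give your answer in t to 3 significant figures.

6870 t

The sink rate constant is k = F₀/M₀ = 92.3/10600 = 0.008708 yr⁻¹.
Solving dM/dt = F₁ − kM with M(0) = M₀ gives M(t) = F₁/k + (M₀ − F₁/k)·e^(−kt).
F₁/k = 42.2/0.008708 = 4846.4 t; kt = 0.008708 × 120 = 1.045, e^(−kt) = 0.3517.
M(120) = 4846.4 + (10600 − 4846.4) × 0.3517 = 4846.4 + 2024 = 6870.1 t.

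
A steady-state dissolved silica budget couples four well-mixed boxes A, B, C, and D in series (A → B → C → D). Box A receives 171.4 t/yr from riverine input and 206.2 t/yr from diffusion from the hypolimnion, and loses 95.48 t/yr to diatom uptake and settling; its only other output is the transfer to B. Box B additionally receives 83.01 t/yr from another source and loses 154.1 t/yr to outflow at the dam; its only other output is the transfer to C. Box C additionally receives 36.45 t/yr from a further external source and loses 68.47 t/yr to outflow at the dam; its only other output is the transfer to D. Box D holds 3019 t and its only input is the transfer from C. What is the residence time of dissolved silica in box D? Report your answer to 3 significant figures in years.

16.9 yr

Box A: F(A→B) = (171.4 + 206.2) − 95.48 = 282.12 t/yr.
Box B: F(B→C) = (282.12 + 83.01) − 154.1 = 211.03 t/yr.
Box C: F(C→D) = (211.03 + 36.45) − 68.47 = 179.01 t/yr.
Box D throughput = its input = 179.01 t/yr; τ = 3019 / 179.01 = 16.86 yr.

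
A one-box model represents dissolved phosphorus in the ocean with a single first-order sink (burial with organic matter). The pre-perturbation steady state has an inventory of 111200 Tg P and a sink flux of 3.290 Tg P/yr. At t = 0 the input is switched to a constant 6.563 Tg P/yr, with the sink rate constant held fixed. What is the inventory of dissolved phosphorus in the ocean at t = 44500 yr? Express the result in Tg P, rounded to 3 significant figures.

τ = M₀/F₀ = 111200/3.290 = 33800 yr; rate constant k = 1/τ.
New steady state M_∞ = F₁/k = F₁·τ = 6.563 × 33800 = 221830 Tg P.
M(t) = M_∞ + (M₀ − M_∞)·e^(−t/τ); t/τ = 44500/33800 = 1.317, so e^(−t/τ) = 0.2680.
M(t) = 221830 − 110600 × 0.2680 = 192170 Tg P.

192000 Tg P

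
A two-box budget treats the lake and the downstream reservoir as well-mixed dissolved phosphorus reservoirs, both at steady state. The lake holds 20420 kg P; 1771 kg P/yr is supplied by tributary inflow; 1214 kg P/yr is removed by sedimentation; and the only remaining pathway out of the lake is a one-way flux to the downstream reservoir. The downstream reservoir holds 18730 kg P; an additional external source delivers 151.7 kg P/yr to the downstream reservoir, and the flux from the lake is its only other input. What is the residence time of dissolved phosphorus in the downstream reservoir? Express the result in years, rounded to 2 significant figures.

Balance the lake: ΣF_in = 1771.0 kg P/yr.
Flux to the downstream reservoir = ΣF_in − (1214) = 557.00 kg P/yr.
Total input to the downstream reservoir = 557.00 + 151.7 = 708.70 kg P/yr; at steady state this equals its total output.
τ = M / F = 18730 / 708.70 = 26.43 yr.

26 yr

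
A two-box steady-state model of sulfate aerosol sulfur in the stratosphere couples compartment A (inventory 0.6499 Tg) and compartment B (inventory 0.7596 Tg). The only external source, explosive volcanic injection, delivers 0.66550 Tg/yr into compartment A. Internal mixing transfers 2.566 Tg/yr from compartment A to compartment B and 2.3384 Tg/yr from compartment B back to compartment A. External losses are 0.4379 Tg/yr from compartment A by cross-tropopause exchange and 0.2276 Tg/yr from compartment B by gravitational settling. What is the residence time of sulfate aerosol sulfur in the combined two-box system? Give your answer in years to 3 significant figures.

2.12 yr

Residence time in the combined system uses the total inventory and the total *external* removal — internal exchanges between the two boxes cancel.
M_total = 0.6499 + 0.7596 = 1.4095 Tg.
ΣF_external_out = 0.4379 + 0.2276 = 0.66550 Tg/yr.
τ = M_total / ΣF_ext = 1.4095 / 0.66550 = 2.118 yr.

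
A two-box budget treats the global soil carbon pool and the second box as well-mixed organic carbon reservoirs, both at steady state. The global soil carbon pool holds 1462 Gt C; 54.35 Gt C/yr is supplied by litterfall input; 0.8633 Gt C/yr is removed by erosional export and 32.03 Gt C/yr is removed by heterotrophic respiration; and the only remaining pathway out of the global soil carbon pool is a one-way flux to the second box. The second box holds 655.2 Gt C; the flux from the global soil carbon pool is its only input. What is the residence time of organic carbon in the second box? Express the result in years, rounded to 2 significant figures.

Balance the global soil carbon pool: ΣF_in = 54.350 Gt C/yr.
Flux to the second box = ΣF_in − (0.8633 + 32.03) = 21.457 Gt C/yr.
At steady state the output of the second box equals its input, 21.457 Gt C/yr.
τ = M / F = 655.2 / 21.457 = 30.54 yr.

31 yr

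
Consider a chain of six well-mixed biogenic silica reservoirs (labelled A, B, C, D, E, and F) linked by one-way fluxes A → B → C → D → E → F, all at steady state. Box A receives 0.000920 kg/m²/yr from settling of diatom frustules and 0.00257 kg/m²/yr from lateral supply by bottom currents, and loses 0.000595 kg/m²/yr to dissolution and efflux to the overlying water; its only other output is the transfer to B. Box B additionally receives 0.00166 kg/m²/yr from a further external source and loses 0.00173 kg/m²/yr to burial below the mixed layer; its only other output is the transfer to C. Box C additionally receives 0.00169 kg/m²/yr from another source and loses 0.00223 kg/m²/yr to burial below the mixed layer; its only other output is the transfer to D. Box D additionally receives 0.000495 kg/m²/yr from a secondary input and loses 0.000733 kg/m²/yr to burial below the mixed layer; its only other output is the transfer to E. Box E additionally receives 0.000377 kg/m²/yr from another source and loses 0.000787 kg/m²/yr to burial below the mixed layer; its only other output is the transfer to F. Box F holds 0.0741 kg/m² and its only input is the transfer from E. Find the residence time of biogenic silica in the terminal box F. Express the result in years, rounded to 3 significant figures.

Box A: F(A→B) = (0.000920 + 0.00257) − 0.000595 = 0.0028950 kg/m²/yr.
Box B: F(B→C) = (0.0028950 + 0.00166) − 0.00173 = 0.0028250 kg/m²/yr.
Box C: F(C→D) = (0.0028250 + 0.00169) − 0.00223 = 0.0022850 kg/m²/yr.
Box D: F(D→E) = (0.0022850 + 0.000495) − 0.000733 = 0.0020470 kg/m²/yr.
Box E: F(E→F) = (0.0020470 + 0.000377) − 0.000787 = 0.0016370 kg/m²/yr.
Box F throughput = its input = 0.0016370 kg/m²/yr; τ = 0.0741 / 0.0016370 = 45.27 yr.

45.3 yr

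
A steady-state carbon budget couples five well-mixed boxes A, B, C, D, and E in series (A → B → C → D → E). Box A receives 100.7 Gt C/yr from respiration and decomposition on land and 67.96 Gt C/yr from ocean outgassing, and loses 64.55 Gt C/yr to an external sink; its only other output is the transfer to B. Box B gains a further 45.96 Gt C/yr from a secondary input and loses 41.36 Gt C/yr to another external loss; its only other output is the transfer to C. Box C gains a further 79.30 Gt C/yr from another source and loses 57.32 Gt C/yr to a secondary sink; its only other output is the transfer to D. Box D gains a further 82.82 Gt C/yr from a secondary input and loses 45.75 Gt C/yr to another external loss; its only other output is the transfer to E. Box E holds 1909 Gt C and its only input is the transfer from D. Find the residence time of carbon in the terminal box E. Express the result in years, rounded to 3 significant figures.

11.4 yr

Box A: F(A→B) = (100.7 + 67.96) − 64.55 = 104.11 Gt C/yr.
Box B: F(B→C) = (104.11 + 45.96) − 41.36 = 108.71 Gt C/yr.
Box C: F(C→D) = (108.71 + 79.30) − 57.32 = 130.69 Gt C/yr.
Box D: F(D→E) = (130.69 + 82.82) − 45.75 = 167.76 Gt C/yr.
Box E throughput = its input = 167.76 Gt C/yr; τ = 1909 / 167.76 = 11.38 yr.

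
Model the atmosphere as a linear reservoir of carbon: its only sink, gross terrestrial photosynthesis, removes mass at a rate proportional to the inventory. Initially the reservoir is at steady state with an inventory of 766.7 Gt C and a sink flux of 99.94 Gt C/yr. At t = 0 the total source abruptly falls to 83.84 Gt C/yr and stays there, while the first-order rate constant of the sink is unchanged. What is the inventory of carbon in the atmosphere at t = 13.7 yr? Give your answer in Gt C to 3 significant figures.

The sink rate constant is k = F₀/M₀ = 99.94/766.7 = 0.1304 yr⁻¹.
Solving dM/dt = F₁ − kM with M(0) = M₀ gives M(t) = F₁/k + (M₀ − F₁/k)·e^(−kt).
F₁/k = 83.84/0.1304 = 643.19 Gt C; kt = 0.1304 × 13.7 = 1.786, e^(−kt) = 0.1677.
M(13.7) = 643.19 + (766.7 − 643.19) × 0.1677 = 643.19 + 20.71 = 663.90 Gt C.

664 Gt C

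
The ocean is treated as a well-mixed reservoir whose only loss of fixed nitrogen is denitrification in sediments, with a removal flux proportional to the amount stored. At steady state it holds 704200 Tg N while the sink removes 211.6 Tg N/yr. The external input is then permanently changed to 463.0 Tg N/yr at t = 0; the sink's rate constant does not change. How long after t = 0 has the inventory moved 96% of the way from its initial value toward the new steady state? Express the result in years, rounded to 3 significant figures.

10700 yr

τ = M₀/F₀ = 704200/211.6 = 3328 yr.
The remaining gap fraction is e^(−t/τ); 96% covered ⇒ e^(−t/τ) = 0.0400.
t = −τ ln(0.0400) = 3328 × 3.219 = 10710 yr.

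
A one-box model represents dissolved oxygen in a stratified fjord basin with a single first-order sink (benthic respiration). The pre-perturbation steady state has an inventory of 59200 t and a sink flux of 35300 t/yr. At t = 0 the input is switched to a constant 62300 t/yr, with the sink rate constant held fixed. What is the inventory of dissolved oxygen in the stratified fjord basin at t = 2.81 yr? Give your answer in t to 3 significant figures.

τ = M₀/F₀ = 59200/35300 = 1.677 yr; rate constant k = 1/τ.
New steady state M_∞ = F₁/k = F₁·τ = 62300 × 1.677 = 104480 t.
M(t) = M_∞ + (M₀ − M_∞)·e^(−t/τ); t/τ = 2.81/1.677 = 1.676, so e^(−t/τ) = 0.1872.
M(t) = 104480 − 45280 × 0.1872 = 96004 t.

96000 t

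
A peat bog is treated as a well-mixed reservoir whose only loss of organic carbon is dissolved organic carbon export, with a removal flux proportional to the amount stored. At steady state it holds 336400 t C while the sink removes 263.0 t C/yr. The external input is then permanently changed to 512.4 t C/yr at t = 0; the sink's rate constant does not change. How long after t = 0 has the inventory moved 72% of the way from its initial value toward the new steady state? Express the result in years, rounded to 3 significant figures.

τ = M₀/F₀ = 336400/263.0 = 1279 yr.
The remaining gap fraction is e^(−t/τ); 72% covered ⇒ e^(−t/τ) = 0.280.
t = −τ ln(0.280) = 1279 × 1.273 = 1628 yr.

1630 yr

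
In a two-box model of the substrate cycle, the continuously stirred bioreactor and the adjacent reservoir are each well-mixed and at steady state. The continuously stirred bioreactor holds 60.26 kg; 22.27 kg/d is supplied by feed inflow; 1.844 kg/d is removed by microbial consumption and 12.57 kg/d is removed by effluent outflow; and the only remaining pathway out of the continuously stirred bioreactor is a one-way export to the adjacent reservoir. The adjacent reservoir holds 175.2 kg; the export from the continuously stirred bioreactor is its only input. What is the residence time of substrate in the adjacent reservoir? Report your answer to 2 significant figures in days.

22 d

Balance the continuously stirred bioreactor: ΣF_in = 22.270 kg/d.
Export to the adjacent reservoir = ΣF_in − (1.844 + 12.57) = 7.8560 kg/d.
At steady state the output of the adjacent reservoir equals its input, 7.8560 kg/d.
τ = M / F = 175.2 / 7.8560 = 22.30 d.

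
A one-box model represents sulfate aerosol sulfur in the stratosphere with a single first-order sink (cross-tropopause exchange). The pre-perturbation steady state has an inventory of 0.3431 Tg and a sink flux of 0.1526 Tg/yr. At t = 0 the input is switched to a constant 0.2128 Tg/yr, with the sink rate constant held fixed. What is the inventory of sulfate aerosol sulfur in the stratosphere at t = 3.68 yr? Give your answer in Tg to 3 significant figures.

The sink rate constant is k = F₀/M₀ = 0.1526/0.3431 = 0.4448 yr⁻¹.
Solving dM/dt = F₁ − kM with M(0) = M₀ gives M(t) = F₁/k + (M₀ − F₁/k)·e^(−kt).
F₁/k = 0.2128/0.4448 = 0.47845 Tg; kt = 0.4448 × 3.68 = 1.637, e^(−kt) = 0.1946.
M(3.68) = 0.47845 + (0.3431 − 0.47845) × 0.1946 = 0.47845 − 0.02634 = 0.45211 Tg.

0.452 Tg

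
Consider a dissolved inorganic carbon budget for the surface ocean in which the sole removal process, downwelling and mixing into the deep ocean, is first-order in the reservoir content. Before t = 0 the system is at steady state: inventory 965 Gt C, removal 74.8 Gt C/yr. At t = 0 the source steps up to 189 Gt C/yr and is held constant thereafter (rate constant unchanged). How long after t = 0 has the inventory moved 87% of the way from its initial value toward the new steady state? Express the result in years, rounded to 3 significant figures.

26.3 yr

τ = M₀/F₀ = 965/74.8 = 12.90 yr.
The remaining gap fraction is e^(−t/τ); 87% covered ⇒ e^(−t/τ) = 0.130.
t = −τ ln(0.130) = 12.90 × 2.040 = 26.32 yr.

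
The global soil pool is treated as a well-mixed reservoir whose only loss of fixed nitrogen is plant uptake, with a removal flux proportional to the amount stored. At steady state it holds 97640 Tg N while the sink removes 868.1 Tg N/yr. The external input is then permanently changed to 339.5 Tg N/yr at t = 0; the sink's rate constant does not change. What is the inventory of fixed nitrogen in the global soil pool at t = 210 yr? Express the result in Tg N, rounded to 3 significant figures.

Residence time τ = M₀/F₀ = 112.5 yr. The eventual steady state is M_∞ = M₀·(F₁/F₀) = 97640 × 339.5/868.1 = 38185 Tg N.
The anomaly ΔM(t) = M(t) − M_∞ decays as ΔM₀·e^(−t/τ) with ΔM₀ = 97640 − 38185 = 59450 Tg N.
At t = 210 yr, e^(−t/τ) = e^(−1.867) = 0.1546, so ΔM = 9190 Tg N and M = 38185 + 9190 = 47376 Tg N.

47400 Tg N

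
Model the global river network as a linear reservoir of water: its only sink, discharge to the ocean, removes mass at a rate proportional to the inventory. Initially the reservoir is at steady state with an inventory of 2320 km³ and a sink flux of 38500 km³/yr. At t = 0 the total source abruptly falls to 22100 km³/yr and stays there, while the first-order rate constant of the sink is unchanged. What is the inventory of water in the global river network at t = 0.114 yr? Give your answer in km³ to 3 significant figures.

The sink rate constant is k = F₀/M₀ = 38500/2320 = 16.59 yr⁻¹.
Solving dM/dt = F₁ − kM with M(0) = M₀ gives M(t) = F₁/k + (M₀ − F₁/k)·e^(−kt).
F₁/k = 22100/16.59 = 1331.7 km³; kt = 16.59 × 0.114 = 1.892, e^(−kt) = 0.1508.
M(0.114) = 1331.7 + (2320 − 1331.7) × 0.1508 = 1331.7 + 149.0 = 1480.8 km³.

1480 km³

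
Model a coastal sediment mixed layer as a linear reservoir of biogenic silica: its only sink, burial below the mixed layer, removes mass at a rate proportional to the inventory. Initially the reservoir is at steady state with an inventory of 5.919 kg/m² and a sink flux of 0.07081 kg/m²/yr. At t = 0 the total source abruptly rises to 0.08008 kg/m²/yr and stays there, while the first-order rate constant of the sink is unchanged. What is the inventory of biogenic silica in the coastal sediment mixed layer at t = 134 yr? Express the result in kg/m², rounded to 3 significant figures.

6.54 kg/m²

τ = M₀/F₀ = 5.919/0.07081 = 83.59 yr; rate constant k = 1/τ.
New steady state M_∞ = F₁/k = F₁·τ = 0.08008 × 83.59 = 6.6939 kg/m².
M(t) = M_∞ + (M₀ − M_∞)·e^(−t/τ); t/τ = 134/83.59 = 1.603, so e^(−t/τ) = 0.2013.
M(t) = 6.6939 − 0.7749 × 0.2013 = 6.5379 kg/m².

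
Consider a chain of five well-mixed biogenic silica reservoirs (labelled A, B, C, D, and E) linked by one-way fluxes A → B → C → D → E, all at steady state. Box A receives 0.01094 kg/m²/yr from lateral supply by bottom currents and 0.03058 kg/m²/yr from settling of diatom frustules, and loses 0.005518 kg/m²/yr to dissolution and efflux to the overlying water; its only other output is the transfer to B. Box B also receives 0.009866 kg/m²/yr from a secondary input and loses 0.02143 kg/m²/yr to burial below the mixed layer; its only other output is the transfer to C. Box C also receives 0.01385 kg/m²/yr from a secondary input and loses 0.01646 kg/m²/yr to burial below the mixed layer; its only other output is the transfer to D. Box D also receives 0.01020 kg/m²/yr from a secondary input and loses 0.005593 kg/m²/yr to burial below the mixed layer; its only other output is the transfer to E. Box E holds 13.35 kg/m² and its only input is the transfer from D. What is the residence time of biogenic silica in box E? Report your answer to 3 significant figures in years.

505 yr

Box A: F(A→B) = (0.01094 + 0.03058) − 0.005518 = 0.036002 kg/m²/yr.
Box B: F(B→C) = (0.036002 + 0.009866) − 0.02143 = 0.024438 kg/m²/yr.
Box C: F(C→D) = (0.024438 + 0.01385) − 0.01646 = 0.021828 kg/m²/yr.
Box D: F(D→E) = (0.021828 + 0.01020) − 0.005593 = 0.026435 kg/m²/yr.
Box E throughput = its input = 0.026435 kg/m²/yr; τ = 13.35 / 0.026435 = 505.0 yr.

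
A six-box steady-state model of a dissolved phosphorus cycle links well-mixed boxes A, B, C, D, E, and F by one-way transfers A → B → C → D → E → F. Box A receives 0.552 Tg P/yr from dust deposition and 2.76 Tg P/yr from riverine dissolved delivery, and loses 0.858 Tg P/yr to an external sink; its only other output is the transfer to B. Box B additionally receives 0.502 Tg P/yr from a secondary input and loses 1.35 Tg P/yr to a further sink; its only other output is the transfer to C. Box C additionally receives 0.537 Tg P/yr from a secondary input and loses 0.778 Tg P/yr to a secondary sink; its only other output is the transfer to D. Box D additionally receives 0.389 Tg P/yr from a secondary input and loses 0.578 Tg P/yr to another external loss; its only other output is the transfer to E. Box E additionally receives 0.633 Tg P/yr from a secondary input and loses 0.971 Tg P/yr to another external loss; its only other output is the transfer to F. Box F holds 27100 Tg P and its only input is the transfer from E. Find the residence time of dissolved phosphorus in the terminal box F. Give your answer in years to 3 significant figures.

32300 yr

Box A: F(A→B) = (0.552 + 2.76) − 0.858 = 2.4540 Tg P/yr.
Box B: F(B→C) = (2.4540 + 0.502) − 1.35 = 1.6060 Tg P/yr.
Box C: F(C→D) = (1.6060 + 0.537) − 0.778 = 1.3650 Tg P/yr.
Box D: F(D→E) = (1.3650 + 0.389) − 0.578 = 1.1760 Tg P/yr.
Box E: F(E→F) = (1.1760 + 0.633) − 0.971 = 0.83800 Tg P/yr.
Box F throughput = its input = 0.83800 Tg P/yr; τ = 27100 / 0.83800 = 32340 yr.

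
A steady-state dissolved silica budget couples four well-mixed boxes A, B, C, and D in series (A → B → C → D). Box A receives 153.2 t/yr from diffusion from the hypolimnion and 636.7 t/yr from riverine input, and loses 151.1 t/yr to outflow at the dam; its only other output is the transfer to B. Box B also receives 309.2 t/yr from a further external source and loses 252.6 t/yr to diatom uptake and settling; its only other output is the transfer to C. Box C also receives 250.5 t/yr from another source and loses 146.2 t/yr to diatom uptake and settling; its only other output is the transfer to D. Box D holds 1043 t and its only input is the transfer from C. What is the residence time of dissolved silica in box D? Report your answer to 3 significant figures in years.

1.30 yr

Box A: F(A→B) = (153.2 + 636.7) − 151.1 = 638.80 t/yr.
Box B: F(B→C) = (638.80 + 309.2) − 252.6 = 695.40 t/yr.
Box C: F(C→D) = (695.40 + 250.5) − 146.2 = 799.70 t/yr.
Box D throughput = its input = 799.70 t/yr; τ = 1043 / 799.70 = 1.304 yr.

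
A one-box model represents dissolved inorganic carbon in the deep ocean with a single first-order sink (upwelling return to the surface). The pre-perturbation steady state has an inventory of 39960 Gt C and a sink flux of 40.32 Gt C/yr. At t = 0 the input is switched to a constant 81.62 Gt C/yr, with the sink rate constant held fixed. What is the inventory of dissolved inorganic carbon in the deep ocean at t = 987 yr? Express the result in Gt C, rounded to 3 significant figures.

65800 Gt C

Residence time τ = M₀/F₀ = 991.1 yr. The eventual steady state is M_∞ = M₀·(F₁/F₀) = 39960 × 81.62/40.32 = 80891 Gt C.
The anomaly ΔM(t) = M(t) − M_∞ decays as ΔM₀·e^(−t/τ) with ΔM₀ = 39960 − 80891 = −40930 Gt C.
At t = 987 yr, e^(−t/τ) = e^(−0.9959) = 0.3694, so ΔM = −15120 Gt C and M = 80891 − 15120 = 65771 Gt C.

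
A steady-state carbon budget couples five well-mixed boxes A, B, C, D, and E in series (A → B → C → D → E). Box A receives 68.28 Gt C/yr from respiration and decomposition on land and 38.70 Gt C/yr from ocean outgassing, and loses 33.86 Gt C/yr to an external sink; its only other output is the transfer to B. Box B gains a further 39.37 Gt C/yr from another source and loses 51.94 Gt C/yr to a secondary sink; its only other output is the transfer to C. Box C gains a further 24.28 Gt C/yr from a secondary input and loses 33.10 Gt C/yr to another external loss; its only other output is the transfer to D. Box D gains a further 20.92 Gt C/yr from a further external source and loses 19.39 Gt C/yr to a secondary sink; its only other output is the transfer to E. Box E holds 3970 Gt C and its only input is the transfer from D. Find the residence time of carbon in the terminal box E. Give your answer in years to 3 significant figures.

Box A: F(A→B) = (68.28 + 38.70) − 33.86 = 73.120 Gt C/yr.
Box B: F(B→C) = (73.120 + 39.37) − 51.94 = 60.550 Gt C/yr.
Box C: F(C→D) = (60.550 + 24.28) − 33.10 = 51.730 Gt C/yr.
Box D: F(D→E) = (51.730 + 20.92) − 19.39 = 53.260 Gt C/yr.
Box E throughput = its input = 53.260 Gt C/yr; τ = 3970 / 53.260 = 74.54 yr.

74.5 yr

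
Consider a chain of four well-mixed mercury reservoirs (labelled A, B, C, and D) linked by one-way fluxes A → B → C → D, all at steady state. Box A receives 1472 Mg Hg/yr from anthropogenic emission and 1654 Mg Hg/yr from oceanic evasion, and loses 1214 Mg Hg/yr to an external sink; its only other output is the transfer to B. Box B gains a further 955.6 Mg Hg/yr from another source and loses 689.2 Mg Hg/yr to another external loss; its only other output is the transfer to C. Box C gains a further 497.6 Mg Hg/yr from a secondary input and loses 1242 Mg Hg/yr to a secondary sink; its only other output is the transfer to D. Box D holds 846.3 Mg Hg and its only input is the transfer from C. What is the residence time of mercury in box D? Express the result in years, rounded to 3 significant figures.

Box A: F(A→B) = (1472 + 1654) − 1214 = 1912.0 Mg Hg/yr.
Box B: F(B→C) = (1912.0 + 955.6) − 689.2 = 2178.4 Mg Hg/yr.
Box C: F(C→D) = (2178.4 + 497.6) − 1242 = 1434.0 Mg Hg/yr.
Box D throughput = its input = 1434.0 Mg Hg/yr; τ = 846.3 / 1434.0 = 0.5902 yr.

0.590 yr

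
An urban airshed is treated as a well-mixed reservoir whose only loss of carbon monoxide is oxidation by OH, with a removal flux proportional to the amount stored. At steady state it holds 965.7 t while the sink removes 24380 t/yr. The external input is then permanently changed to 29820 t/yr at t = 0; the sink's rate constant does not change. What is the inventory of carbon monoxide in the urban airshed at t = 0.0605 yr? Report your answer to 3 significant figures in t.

Residence time τ = M₀/F₀ = 0.03961 yr. The eventual steady state is M_∞ = M₀·(F₁/F₀) = 965.7 × 29820/24380 = 1181.2 t.
The anomaly ΔM(t) = M(t) − M_∞ decays as ΔM₀·e^(−t/τ) with ΔM₀ = 965.7 − 1181.2 = −215.5 t.
At t = 0.0605 yr, e^(−t/τ) = e^(−1.527) = 0.2171, so ΔM = −46.78 t and M = 1181.2 − 46.78 = 1134.4 t.

1130 t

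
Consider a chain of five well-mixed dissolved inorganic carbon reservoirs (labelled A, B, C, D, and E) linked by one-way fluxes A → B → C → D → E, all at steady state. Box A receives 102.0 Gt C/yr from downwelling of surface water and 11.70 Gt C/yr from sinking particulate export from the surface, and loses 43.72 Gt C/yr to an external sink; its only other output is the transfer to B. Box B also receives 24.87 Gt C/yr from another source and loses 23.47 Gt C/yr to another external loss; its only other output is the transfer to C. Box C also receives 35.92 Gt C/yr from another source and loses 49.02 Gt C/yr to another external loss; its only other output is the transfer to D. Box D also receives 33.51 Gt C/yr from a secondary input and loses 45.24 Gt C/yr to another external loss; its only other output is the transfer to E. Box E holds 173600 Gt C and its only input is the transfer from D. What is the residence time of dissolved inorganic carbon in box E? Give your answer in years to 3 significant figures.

3730 yr

Box A: F(A→B) = (102.0 + 11.70) − 43.72 = 69.980 Gt C/yr.
Box B: F(B→C) = (69.980 + 24.87) − 23.47 = 71.380 Gt C/yr.
Box C: F(C→D) = (71.380 + 35.92) − 49.02 = 58.280 Gt C/yr.
Box D: F(D→E) = (58.280 + 33.51) − 45.24 = 46.550 Gt C/yr.
Box E throughput = its input = 46.550 Gt C/yr; τ = 173600 / 46.550 = 3729 yr.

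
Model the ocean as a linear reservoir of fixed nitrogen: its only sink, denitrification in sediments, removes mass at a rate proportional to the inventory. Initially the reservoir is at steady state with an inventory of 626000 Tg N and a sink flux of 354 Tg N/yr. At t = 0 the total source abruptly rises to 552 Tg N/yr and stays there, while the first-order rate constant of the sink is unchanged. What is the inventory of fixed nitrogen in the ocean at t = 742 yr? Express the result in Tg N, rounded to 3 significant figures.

The sink rate constant is k = F₀/M₀ = 354/626000 = 0.0005655 yr⁻¹.
Solving dM/dt = F₁ − kM with M(0) = M₀ gives M(t) = F₁/k + (M₀ − F₁/k)·e^(−kt).
F₁/k = 552/0.0005655 = 976140 Tg N; kt = 0.0005655 × 742 = 0.4196, e^(−kt) = 0.6573.
M(742) = 976140 + (626000 − 976140) × 0.6573 = 976140 − 230100 = 745990 Tg N.

746000 Tg N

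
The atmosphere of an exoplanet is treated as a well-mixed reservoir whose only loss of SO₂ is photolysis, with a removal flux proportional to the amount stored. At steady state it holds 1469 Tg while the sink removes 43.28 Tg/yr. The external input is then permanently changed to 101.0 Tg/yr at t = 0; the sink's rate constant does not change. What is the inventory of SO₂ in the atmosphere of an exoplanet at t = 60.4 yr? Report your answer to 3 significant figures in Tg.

The sink rate constant is k = F₀/M₀ = 43.28/1469 = 0.02946 yr⁻¹.
Solving dM/dt = F₁ − kM with M(0) = M₀ gives M(t) = F₁/k + (M₀ − F₁/k)·e^(−kt).
F₁/k = 101.0/0.02946 = 3428.1 Tg; kt = 0.02946 × 60.4 = 1.780, e^(−kt) = 0.1687.
M(60.4) = 3428.1 + (1469 − 3428.1) × 0.1687 = 3428.1 − 330.5 = 3097.6 Tg.

3100 Tg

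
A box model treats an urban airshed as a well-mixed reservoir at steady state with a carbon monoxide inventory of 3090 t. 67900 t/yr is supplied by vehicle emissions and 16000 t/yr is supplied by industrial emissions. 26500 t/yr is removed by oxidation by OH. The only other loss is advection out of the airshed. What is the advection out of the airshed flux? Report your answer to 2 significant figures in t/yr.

57000 t/yr

At steady state ΣF_in = ΣF_out.
ΣF_in = 67900 + 16000 = 83900 t/yr.
Advection out of the airshed flux = ΣF_in − (26500) = 83900 − 26500 = 57400 t/yr.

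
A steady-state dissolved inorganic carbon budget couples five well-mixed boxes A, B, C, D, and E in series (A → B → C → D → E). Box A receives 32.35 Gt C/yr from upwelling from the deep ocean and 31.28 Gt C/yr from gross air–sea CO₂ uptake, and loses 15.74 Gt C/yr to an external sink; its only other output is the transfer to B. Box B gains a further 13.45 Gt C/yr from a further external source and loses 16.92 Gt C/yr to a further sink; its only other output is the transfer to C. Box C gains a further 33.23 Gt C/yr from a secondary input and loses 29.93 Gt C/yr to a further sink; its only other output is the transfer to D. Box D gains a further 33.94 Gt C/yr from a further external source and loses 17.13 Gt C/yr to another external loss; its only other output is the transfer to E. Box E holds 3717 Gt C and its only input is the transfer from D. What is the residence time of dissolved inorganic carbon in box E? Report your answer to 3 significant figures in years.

57.6 yr

Box A: F(A→B) = (32.35 + 31.28) − 15.74 = 47.890 Gt C/yr.
Box B: F(B→C) = (47.890 + 13.45) − 16.92 = 44.420 Gt C/yr.
Box C: F(C→D) = (44.420 + 33.23) − 29.93 = 47.720 Gt C/yr.
Box D: F(D→E) = (47.720 + 33.94) − 17.13 = 64.530 Gt C/yr.
Box E throughput = its input = 64.530 Gt C/yr; τ = 3717 / 64.530 = 57.60 yr.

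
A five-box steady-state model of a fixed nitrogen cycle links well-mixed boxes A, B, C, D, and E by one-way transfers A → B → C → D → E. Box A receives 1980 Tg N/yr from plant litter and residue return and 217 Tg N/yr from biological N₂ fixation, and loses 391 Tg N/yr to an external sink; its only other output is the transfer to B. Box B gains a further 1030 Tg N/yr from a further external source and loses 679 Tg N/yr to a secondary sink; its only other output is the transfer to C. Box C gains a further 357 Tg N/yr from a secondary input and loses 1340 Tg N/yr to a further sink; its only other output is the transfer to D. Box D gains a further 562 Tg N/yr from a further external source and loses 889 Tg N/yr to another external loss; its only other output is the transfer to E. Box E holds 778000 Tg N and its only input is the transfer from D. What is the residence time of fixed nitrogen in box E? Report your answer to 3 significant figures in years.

Box A: F(A→B) = (1980 + 217) − 391 = 1806.0 Tg N/yr.
Box B: F(B→C) = (1806.0 + 1030) − 679 = 2157.0 Tg N/yr.
Box C: F(C→D) = (2157.0 + 357) − 1340 = 1174.0 Tg N/yr.
Box D: F(D→E) = (1174.0 + 562) − 889 = 847.00 Tg N/yr.
Box E throughput = its input = 847.00 Tg N/yr; τ = 778000 / 847.00 = 918.5 yr.

919 yr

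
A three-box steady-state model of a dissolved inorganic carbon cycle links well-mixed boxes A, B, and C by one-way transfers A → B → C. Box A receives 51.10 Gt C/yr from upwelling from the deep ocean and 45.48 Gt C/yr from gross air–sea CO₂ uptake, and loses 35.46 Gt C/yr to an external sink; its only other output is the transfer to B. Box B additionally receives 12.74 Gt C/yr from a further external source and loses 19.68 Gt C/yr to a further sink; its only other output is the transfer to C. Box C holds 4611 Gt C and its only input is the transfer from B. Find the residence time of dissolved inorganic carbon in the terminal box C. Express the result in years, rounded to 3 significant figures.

85.1 yr

Box A: F(A→B) = (51.10 + 45.48) − 35.46 = 61.120 Gt C/yr.
Box B: F(B→C) = (61.120 + 12.74) − 19.68 = 54.180 Gt C/yr.
Box C throughput = its input = 54.180 Gt C/yr; τ = 4611 / 54.180 = 85.11 yr.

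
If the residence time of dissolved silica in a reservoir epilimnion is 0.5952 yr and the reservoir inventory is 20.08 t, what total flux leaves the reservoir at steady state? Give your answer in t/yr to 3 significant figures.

33.7 t/yr

F = M / τ = 20.08 / 0.5952 = 33.74 t/yr.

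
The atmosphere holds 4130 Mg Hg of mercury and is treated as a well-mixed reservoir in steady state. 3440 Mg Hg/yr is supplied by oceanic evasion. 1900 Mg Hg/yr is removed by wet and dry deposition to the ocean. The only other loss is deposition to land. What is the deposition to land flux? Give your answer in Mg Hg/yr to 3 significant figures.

1540 Mg Hg/yr

At steady state ΣF_in = ΣF_out.
ΣF_in = 3440.0 Mg Hg/yr.
Deposition to land flux = ΣF_in − (1900) = 3440.0 − 1900 = 1540 Mg Hg/yr.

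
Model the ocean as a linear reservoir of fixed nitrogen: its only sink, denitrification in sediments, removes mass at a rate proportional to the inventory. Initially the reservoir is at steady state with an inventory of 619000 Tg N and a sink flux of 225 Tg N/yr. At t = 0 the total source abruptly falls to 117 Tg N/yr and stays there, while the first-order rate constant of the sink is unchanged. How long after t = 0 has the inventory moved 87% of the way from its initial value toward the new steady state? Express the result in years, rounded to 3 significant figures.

5610 yr

τ = M₀/F₀ = 619000/225 = 2751 yr.
The remaining gap fraction is e^(−t/τ); 87% covered ⇒ e^(−t/τ) = 0.130.
t = −τ ln(0.130) = 2751 × 2.040 = 5613 yr.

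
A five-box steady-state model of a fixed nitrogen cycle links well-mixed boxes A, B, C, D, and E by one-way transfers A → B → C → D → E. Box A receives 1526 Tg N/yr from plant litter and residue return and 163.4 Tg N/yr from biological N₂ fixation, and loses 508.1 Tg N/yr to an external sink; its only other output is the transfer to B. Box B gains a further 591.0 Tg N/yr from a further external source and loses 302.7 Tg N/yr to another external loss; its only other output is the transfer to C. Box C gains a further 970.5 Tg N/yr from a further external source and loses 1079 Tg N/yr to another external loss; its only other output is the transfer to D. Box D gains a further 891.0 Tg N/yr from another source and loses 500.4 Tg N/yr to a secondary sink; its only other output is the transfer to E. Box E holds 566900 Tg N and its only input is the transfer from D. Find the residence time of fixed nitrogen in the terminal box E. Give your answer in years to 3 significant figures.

Box A: F(A→B) = (1526 + 163.4) − 508.1 = 1181.3 Tg N/yr.
Box B: F(B→C) = (1181.3 + 591.0) − 302.7 = 1469.6 Tg N/yr.
Box C: F(C→D) = (1469.6 + 970.5) − 1079 = 1361.1 Tg N/yr.
Box D: F(D→E) = (1361.1 + 891.0) − 500.4 = 1751.7 Tg N/yr.
Box E throughput = its input = 1751.7 Tg N/yr; τ = 566900 / 1751.7 = 323.6 yr.

324 yr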